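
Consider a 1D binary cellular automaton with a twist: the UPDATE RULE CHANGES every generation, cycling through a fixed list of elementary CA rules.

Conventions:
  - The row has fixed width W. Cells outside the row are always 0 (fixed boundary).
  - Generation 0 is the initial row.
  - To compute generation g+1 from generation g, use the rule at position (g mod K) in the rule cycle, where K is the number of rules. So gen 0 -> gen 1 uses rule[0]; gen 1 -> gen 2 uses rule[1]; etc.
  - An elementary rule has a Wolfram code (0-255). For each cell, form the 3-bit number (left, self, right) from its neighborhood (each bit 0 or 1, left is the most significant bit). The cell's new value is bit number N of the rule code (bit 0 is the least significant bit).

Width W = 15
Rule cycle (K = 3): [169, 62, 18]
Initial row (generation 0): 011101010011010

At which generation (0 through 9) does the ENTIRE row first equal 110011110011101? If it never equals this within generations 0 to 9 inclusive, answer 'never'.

Answer: never

Derivation:
Gen 0: 011101010011010
Gen 1 (rule 169): 011010100010100
Gen 2 (rule 62): 110111110111110
Gen 3 (rule 18): 000000000000001
Gen 4 (rule 169): 111111111111100
Gen 5 (rule 62): 100000000000010
Gen 6 (rule 18): 010000000000101
Gen 7 (rule 169): 000111111110010
Gen 8 (rule 62): 001100000001111
Gen 9 (rule 18): 010010000010000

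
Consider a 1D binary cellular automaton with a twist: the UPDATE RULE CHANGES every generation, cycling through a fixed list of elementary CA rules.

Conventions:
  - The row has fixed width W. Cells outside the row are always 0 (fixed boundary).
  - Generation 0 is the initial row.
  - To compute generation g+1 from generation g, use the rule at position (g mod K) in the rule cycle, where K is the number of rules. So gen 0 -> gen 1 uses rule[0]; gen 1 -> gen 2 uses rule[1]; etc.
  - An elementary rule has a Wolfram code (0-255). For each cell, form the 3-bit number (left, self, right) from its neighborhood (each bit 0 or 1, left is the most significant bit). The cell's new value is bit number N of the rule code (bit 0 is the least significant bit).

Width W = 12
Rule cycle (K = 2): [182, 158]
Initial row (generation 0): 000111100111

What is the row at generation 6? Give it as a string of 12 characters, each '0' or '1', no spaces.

Gen 0: 000111100111
Gen 1 (rule 182): 001011011010
Gen 2 (rule 158): 011010010011
Gen 3 (rule 182): 100111111100
Gen 4 (rule 158): 111111111010
Gen 5 (rule 182): 011111110111
Gen 6 (rule 158): 111111100110

Answer: 111111100110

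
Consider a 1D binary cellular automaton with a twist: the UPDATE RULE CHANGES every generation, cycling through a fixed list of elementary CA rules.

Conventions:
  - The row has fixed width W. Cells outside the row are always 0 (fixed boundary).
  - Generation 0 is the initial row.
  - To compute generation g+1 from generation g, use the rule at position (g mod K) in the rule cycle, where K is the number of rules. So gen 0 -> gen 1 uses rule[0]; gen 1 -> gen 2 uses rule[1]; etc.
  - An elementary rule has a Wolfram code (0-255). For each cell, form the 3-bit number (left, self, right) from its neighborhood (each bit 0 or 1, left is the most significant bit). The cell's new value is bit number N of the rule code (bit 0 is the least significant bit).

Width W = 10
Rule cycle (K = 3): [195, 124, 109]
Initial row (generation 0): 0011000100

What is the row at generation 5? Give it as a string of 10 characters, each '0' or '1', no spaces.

Gen 0: 0011000100
Gen 1 (rule 195): 1101011001
Gen 2 (rule 124): 1111111101
Gen 3 (rule 109): 1000000111
Gen 4 (rule 195): 0011111011
Gen 5 (rule 124): 0010001111

Answer: 0010001111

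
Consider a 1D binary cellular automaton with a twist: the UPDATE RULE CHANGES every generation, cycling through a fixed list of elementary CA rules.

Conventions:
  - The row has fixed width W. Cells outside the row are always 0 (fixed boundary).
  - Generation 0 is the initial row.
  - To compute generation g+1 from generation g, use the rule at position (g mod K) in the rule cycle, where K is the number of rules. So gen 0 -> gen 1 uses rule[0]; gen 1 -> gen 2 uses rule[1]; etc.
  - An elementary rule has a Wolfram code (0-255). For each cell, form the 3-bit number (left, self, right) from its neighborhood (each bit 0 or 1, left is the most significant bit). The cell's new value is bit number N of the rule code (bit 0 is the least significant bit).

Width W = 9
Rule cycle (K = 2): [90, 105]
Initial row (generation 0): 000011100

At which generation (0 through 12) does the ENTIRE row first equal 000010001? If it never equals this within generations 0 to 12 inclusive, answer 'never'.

Answer: never

Derivation:
Gen 0: 000011100
Gen 1 (rule 90): 000110110
Gen 2 (rule 105): 110111110
Gen 3 (rule 90): 110100011
Gen 4 (rule 105): 111001011
Gen 5 (rule 90): 101110011
Gen 6 (rule 105): 011010011
Gen 7 (rule 90): 111001111
Gen 8 (rule 105): 101001001
Gen 9 (rule 90): 000110110
Gen 10 (rule 105): 110111110
Gen 11 (rule 90): 110100011
Gen 12 (rule 105): 111001011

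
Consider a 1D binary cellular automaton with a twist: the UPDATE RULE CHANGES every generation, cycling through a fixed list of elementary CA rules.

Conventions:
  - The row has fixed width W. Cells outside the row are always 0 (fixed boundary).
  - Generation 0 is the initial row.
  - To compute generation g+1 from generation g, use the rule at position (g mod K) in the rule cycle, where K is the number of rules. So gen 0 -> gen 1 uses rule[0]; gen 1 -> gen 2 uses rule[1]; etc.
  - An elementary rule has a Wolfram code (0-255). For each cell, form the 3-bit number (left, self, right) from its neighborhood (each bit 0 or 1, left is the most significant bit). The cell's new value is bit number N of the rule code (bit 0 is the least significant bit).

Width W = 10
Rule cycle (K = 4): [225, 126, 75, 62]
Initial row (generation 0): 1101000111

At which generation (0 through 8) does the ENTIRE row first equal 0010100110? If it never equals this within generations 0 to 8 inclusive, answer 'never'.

Answer: never

Derivation:
Gen 0: 1101000111
Gen 1 (rule 225): 0110010011
Gen 2 (rule 126): 1111111111
Gen 3 (rule 75): 1000000001
Gen 4 (rule 62): 1100000011
Gen 5 (rule 225): 0101111001
Gen 6 (rule 126): 1111001111
Gen 7 (rule 75): 1001011001
Gen 8 (rule 62): 1111110111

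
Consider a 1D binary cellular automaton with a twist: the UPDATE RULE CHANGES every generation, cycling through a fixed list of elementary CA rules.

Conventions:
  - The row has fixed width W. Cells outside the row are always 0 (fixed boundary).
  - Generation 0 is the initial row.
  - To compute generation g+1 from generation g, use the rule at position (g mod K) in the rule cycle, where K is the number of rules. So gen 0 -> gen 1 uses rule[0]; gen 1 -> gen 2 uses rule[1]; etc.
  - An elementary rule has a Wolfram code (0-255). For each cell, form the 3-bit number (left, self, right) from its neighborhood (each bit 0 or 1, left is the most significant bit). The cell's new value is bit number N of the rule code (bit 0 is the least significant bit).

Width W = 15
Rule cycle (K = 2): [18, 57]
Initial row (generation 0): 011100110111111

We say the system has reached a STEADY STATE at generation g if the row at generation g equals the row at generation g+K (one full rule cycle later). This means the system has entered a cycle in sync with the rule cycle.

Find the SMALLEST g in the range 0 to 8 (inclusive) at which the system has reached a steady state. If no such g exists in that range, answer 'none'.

Gen 0: 011100110111111
Gen 1 (rule 18): 100011000000000
Gen 2 (rule 57): 011010111111111
Gen 3 (rule 18): 100000000000000
Gen 4 (rule 57): 011111111111111
Gen 5 (rule 18): 100000000000000
Gen 6 (rule 57): 011111111111111
Gen 7 (rule 18): 100000000000000
Gen 8 (rule 57): 011111111111111
Gen 9 (rule 18): 100000000000000
Gen 10 (rule 57): 011111111111111

Answer: 3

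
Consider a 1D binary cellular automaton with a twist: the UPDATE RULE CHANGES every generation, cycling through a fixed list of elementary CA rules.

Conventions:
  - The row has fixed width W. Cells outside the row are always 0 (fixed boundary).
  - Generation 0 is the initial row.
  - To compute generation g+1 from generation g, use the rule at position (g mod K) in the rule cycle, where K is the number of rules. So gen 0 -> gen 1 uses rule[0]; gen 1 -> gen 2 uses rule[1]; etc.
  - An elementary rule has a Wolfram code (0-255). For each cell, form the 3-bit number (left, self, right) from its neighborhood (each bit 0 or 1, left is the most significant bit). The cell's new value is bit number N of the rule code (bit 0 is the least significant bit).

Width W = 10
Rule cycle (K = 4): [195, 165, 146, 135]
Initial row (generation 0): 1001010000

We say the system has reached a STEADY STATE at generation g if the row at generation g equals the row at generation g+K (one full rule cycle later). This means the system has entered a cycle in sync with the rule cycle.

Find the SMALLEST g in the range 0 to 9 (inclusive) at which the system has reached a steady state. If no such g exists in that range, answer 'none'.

Answer: none

Derivation:
Gen 0: 1001010000
Gen 1 (rule 195): 0010000111
Gen 2 (rule 165): 1010110010
Gen 3 (rule 146): 0000001101
Gen 4 (rule 135): 1111110001
Gen 5 (rule 195): 0111110110
Gen 6 (rule 165): 0011101000
Gen 7 (rule 146): 0101000100
Gen 8 (rule 135): 1101011101
Gen 9 (rule 195): 0100001100
Gen 10 (rule 165): 0101100001
Gen 11 (rule 146): 1000010010
Gen 12 (rule 135): 1011110110
Gen 13 (rule 195): 0001110010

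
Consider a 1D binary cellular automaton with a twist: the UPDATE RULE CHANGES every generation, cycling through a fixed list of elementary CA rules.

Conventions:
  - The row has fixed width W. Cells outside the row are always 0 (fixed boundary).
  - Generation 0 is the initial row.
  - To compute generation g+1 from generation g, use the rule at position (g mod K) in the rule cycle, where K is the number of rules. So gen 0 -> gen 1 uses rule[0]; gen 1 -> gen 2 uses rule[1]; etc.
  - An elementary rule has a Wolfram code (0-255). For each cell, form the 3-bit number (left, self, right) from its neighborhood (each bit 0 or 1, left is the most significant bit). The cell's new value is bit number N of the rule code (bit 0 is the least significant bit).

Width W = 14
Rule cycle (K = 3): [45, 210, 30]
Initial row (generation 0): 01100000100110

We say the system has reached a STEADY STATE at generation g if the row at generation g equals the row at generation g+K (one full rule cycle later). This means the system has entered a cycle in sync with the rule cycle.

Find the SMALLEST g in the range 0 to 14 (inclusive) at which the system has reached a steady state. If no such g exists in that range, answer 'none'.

Answer: none

Derivation:
Gen 0: 01100000100110
Gen 1 (rule 45): 01001110100100
Gen 2 (rule 210): 10110110011010
Gen 3 (rule 30): 10100101110011
Gen 4 (rule 45): 11100111000010
Gen 5 (rule 210): 01111011100101
Gen 6 (rule 30): 11000010011101
Gen 7 (rule 45): 10011010010011
Gen 8 (rule 210): 01101001101101
Gen 9 (rule 30): 11001111001001
Gen 10 (rule 45): 10001000001001
Gen 11 (rule 210): 01010100010110
Gen 12 (rule 30): 11010110110101
Gen 13 (rule 45): 10111101101111
Gen 14 (rule 210): 00011100100111
Gen 15 (rule 30): 00110011111100
Gen 16 (rule 45): 10100010000001
Gen 17 (rule 210): 00010101000010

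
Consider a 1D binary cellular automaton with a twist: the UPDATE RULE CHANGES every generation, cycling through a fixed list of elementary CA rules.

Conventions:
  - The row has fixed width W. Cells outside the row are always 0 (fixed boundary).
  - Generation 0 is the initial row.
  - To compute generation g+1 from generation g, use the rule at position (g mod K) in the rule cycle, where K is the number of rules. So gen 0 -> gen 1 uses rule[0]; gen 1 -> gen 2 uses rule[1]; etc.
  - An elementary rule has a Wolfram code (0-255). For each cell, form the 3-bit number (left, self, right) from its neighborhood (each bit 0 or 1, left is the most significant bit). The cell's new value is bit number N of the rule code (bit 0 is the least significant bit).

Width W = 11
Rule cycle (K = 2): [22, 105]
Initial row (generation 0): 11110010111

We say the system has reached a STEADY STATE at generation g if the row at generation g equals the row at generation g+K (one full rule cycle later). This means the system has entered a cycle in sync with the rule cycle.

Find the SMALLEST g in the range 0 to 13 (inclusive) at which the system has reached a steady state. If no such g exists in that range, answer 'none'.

Gen 0: 11110010111
Gen 1 (rule 22): 00001110000
Gen 2 (rule 105): 11101010111
Gen 3 (rule 22): 00001010000
Gen 4 (rule 105): 11100100111
Gen 5 (rule 22): 00011111000
Gen 6 (rule 105): 11010001011
Gen 7 (rule 22): 00011011000
Gen 8 (rule 105): 11011111011
Gen 9 (rule 22): 00000000000
Gen 10 (rule 105): 11111111111
Gen 11 (rule 22): 00000000000
Gen 12 (rule 105): 11111111111
Gen 13 (rule 22): 00000000000
Gen 14 (rule 105): 11111111111
Gen 15 (rule 22): 00000000000

Answer: 9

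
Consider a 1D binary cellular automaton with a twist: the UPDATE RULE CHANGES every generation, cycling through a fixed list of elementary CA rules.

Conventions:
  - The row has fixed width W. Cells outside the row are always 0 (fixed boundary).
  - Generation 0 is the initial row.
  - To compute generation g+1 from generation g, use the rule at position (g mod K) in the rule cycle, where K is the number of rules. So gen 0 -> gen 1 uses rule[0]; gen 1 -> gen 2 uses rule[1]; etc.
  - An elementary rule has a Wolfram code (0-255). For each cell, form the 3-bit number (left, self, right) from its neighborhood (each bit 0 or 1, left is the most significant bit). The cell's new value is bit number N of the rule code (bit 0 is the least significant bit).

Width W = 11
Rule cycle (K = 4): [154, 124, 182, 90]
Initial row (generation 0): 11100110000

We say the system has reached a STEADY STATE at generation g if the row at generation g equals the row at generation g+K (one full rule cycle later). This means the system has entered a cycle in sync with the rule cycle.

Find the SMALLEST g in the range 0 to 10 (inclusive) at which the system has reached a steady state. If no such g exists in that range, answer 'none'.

Answer: none

Derivation:
Gen 0: 11100110000
Gen 1 (rule 154): 11011101000
Gen 2 (rule 124): 11110111100
Gen 3 (rule 182): 01101011010
Gen 4 (rule 90): 11100011001
Gen 5 (rule 154): 11010110110
Gen 6 (rule 124): 11111111111
Gen 7 (rule 182): 01111111110
Gen 8 (rule 90): 11000000011
Gen 9 (rule 154): 10100000110
Gen 10 (rule 124): 11110000111
Gen 11 (rule 182): 01101001010
Gen 12 (rule 90): 11100110001
Gen 13 (rule 154): 11011101010
Gen 14 (rule 124): 11110111111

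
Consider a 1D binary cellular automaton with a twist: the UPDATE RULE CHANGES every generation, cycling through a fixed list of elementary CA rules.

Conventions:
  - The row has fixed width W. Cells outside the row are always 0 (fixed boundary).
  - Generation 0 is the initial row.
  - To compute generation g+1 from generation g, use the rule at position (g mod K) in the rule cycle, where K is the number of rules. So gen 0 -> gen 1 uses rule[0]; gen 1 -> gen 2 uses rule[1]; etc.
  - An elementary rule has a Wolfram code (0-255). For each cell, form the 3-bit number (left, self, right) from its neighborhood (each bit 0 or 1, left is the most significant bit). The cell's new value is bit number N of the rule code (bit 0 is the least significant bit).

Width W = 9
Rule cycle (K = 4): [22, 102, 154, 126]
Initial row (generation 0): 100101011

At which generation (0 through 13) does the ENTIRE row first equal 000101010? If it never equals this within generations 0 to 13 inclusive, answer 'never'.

Gen 0: 100101011
Gen 1 (rule 22): 111101000
Gen 2 (rule 102): 000111000
Gen 3 (rule 154): 001110100
Gen 4 (rule 126): 011011110
Gen 5 (rule 22): 100000001
Gen 6 (rule 102): 100000011
Gen 7 (rule 154): 010000110
Gen 8 (rule 126): 111001111
Gen 9 (rule 22): 000110000
Gen 10 (rule 102): 001010000
Gen 11 (rule 154): 010001000
Gen 12 (rule 126): 111011100
Gen 13 (rule 22): 000000010

Answer: never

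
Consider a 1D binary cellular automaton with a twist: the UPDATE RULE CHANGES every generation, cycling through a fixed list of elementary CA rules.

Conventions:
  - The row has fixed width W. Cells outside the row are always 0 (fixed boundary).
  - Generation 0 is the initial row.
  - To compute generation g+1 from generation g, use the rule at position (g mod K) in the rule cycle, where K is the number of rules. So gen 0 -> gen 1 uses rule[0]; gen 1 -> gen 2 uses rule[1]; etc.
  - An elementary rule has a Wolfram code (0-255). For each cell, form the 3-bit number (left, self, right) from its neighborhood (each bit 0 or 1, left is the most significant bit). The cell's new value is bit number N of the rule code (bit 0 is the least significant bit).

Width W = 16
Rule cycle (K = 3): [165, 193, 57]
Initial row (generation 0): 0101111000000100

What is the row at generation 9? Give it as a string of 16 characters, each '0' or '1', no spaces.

Answer: 1001010011010111

Derivation:
Gen 0: 0101111000000100
Gen 1 (rule 165): 0110110011110101
Gen 2 (rule 193): 0010010001110000
Gen 3 (rule 57): 1001001101001111
Gen 4 (rule 165): 1001000011000110
Gen 5 (rule 193): 0000011001010010
Gen 6 (rule 57): 1111010100101001
Gen 7 (rule 165): 0110111100111001
Gen 8 (rule 193): 0010011100011000
Gen 9 (rule 57): 1001010011010111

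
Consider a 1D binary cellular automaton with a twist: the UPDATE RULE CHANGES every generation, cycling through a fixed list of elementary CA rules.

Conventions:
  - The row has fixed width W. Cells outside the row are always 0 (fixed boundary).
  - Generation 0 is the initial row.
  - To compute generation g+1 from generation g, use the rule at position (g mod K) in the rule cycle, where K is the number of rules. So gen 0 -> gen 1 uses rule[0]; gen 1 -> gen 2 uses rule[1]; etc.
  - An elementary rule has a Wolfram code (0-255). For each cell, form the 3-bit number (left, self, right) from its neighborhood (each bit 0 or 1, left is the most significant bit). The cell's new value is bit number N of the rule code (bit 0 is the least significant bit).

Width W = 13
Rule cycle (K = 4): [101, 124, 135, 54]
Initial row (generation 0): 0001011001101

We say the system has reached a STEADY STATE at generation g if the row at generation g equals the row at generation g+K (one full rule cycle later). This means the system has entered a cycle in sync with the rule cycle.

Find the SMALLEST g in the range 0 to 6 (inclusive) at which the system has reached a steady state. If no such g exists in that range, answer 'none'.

Gen 0: 0001011001101
Gen 1 (rule 101): 1101101000111
Gen 2 (rule 124): 1111111100101
Gen 3 (rule 135): 0111111001101
Gen 4 (rule 54): 1000000110011
Gen 5 (rule 101): 1011110010001
Gen 6 (rule 124): 1110011011001
Gen 7 (rule 135): 0100100000011
Gen 8 (rule 54): 1111110000100
Gen 9 (rule 101): 0000010110101
Gen 10 (rule 124): 0000011111111

Answer: none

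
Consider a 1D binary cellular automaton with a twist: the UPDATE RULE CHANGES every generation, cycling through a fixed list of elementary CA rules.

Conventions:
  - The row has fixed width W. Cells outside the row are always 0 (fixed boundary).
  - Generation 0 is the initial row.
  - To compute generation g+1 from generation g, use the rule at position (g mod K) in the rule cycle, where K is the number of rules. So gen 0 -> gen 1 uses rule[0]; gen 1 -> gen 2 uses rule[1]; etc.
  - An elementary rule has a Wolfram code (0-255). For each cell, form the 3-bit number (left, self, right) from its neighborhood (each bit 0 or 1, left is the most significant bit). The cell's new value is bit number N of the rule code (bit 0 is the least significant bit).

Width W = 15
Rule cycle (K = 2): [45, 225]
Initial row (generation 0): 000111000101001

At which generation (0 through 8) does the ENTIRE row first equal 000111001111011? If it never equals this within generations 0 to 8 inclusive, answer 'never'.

Answer: never

Derivation:
Gen 0: 000111000101001
Gen 1 (rule 45): 110100010111001
Gen 2 (rule 225): 011001001011000
Gen 3 (rule 45): 010001001110011
Gen 4 (rule 225): 000100000110001
Gen 5 (rule 45): 110101110100101
Gen 6 (rule 225): 011010111000010
Gen 7 (rule 45): 010111100011010
Gen 8 (rule 225): 001011101001100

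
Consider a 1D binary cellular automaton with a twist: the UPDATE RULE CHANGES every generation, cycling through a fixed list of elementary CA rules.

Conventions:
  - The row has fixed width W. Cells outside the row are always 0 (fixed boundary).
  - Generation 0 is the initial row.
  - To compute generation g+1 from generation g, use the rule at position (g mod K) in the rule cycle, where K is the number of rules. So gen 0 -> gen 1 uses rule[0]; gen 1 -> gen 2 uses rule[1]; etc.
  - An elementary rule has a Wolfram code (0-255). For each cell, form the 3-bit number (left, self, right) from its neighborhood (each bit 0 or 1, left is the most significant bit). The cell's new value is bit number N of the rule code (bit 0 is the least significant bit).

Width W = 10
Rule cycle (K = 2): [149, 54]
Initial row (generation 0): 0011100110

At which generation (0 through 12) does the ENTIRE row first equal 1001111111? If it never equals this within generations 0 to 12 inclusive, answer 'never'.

Gen 0: 0011100110
Gen 1 (rule 149): 1001010001
Gen 2 (rule 54): 1111111011
Gen 3 (rule 149): 0111110000
Gen 4 (rule 54): 1000001000
Gen 5 (rule 149): 1111101111
Gen 6 (rule 54): 0000010000
Gen 7 (rule 149): 1111011111
Gen 8 (rule 54): 0000100000
Gen 9 (rule 149): 1110111111
Gen 10 (rule 54): 0001000000
Gen 11 (rule 149): 1101111111
Gen 12 (rule 54): 0010000000

Answer: never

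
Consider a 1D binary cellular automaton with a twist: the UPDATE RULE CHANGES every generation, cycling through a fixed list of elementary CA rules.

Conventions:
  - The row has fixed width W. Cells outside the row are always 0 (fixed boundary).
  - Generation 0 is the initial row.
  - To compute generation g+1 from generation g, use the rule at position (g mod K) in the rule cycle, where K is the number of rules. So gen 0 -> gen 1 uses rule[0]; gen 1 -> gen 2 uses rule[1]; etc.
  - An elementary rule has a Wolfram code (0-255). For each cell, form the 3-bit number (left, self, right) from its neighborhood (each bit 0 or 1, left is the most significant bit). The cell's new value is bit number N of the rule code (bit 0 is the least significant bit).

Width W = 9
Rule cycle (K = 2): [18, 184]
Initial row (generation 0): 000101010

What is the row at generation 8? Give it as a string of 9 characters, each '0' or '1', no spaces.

Answer: 000101010

Derivation:
Gen 0: 000101010
Gen 1 (rule 18): 001000001
Gen 2 (rule 184): 000100000
Gen 3 (rule 18): 001010000
Gen 4 (rule 184): 000101000
Gen 5 (rule 18): 001000100
Gen 6 (rule 184): 000100010
Gen 7 (rule 18): 001010101
Gen 8 (rule 184): 000101010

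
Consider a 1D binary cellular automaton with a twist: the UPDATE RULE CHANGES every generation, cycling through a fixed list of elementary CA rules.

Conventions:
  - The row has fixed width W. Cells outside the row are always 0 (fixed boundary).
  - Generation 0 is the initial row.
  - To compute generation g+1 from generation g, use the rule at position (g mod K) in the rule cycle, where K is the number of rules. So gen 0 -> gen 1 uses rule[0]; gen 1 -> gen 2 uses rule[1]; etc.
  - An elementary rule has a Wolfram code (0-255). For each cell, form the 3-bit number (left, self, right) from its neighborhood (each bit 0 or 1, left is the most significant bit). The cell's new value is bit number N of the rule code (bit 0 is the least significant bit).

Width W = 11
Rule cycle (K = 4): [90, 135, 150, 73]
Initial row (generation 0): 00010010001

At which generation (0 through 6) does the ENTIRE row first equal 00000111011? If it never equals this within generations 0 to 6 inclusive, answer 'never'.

Gen 0: 00010010001
Gen 1 (rule 90): 00101101010
Gen 2 (rule 135): 11100001010
Gen 3 (rule 150): 01010011011
Gen 4 (rule 73): 00000011011
Gen 5 (rule 90): 00000111011
Gen 6 (rule 135): 11111010000

Answer: 5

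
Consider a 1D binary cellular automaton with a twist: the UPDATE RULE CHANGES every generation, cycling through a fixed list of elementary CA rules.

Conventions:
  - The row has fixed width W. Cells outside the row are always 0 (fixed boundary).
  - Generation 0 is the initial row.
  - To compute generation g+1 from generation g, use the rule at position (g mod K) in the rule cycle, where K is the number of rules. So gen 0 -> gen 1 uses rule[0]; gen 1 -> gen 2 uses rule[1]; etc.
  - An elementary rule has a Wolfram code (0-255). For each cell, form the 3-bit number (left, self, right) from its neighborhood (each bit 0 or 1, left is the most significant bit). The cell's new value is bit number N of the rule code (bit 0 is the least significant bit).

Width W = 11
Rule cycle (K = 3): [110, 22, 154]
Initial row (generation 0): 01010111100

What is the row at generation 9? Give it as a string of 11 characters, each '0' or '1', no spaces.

Gen 0: 01010111100
Gen 1 (rule 110): 11111100100
Gen 2 (rule 22): 00000011110
Gen 3 (rule 154): 00000111101
Gen 4 (rule 110): 00001100111
Gen 5 (rule 22): 00010011000
Gen 6 (rule 154): 00101110100
Gen 7 (rule 110): 01111011100
Gen 8 (rule 22): 10000000010
Gen 9 (rule 154): 01000000101

Answer: 01000000101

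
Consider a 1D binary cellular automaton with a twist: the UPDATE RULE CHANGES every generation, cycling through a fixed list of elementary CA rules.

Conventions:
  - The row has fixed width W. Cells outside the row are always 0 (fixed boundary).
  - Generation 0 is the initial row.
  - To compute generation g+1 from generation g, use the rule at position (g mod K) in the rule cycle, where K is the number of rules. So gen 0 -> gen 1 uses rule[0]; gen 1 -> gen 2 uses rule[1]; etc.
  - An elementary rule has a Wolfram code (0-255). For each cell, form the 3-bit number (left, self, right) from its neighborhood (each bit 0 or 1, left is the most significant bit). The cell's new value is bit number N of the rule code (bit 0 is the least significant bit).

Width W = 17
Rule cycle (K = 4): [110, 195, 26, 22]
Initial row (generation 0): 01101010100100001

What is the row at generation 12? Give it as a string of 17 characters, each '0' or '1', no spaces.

Gen 0: 01101010100100001
Gen 1 (rule 110): 11111111101100011
Gen 2 (rule 195): 01111111100101101
Gen 3 (rule 26): 11000000011001000
Gen 4 (rule 22): 00100000100111100
Gen 5 (rule 110): 01100001101100100
Gen 6 (rule 195): 10101110100101001
Gen 7 (rule 26): 00001000011000110
Gen 8 (rule 22): 00011100100101001
Gen 9 (rule 110): 00110101101111011
Gen 10 (rule 195): 11010000100111001
Gen 11 (rule 26): 10001001011100110
Gen 12 (rule 22): 11011111000011001

Answer: 11011111000011001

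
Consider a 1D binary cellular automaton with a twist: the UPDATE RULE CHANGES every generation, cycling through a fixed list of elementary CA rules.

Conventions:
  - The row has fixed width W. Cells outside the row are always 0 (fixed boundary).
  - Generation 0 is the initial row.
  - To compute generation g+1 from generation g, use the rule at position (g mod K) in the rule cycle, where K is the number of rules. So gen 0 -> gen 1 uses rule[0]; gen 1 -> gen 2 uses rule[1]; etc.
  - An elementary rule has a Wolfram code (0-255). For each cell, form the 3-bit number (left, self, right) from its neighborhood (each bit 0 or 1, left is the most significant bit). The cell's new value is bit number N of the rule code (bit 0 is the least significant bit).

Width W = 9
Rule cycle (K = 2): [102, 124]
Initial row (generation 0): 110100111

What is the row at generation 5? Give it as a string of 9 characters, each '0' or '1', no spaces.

Answer: 110101111

Derivation:
Gen 0: 110100111
Gen 1 (rule 102): 011101001
Gen 2 (rule 124): 010111101
Gen 3 (rule 102): 111000111
Gen 4 (rule 124): 101100101
Gen 5 (rule 102): 110101111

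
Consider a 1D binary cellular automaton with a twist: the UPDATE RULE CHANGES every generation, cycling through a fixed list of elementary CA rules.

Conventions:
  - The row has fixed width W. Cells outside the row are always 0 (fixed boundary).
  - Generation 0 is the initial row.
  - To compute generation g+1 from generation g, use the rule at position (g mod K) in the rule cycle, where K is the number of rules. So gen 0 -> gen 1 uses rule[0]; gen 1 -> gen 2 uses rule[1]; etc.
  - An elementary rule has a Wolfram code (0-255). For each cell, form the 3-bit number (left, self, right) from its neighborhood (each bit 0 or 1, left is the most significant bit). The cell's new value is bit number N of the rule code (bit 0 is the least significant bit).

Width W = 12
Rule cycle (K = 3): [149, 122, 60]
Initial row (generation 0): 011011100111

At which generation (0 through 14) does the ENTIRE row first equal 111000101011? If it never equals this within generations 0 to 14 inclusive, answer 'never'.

Answer: 9

Derivation:
Gen 0: 011011100111
Gen 1 (rule 149): 000001010010
Gen 2 (rule 122): 000010101101
Gen 3 (rule 60): 000011111011
Gen 4 (rule 149): 111001110000
Gen 5 (rule 122): 101111011000
Gen 6 (rule 60): 111000110100
Gen 7 (rule 149): 010110000111
Gen 8 (rule 122): 101111001101
Gen 9 (rule 60): 111000101011
Gen 10 (rule 149): 010110101000
Gen 11 (rule 122): 101111010100
Gen 12 (rule 60): 111000111110
Gen 13 (rule 149): 010110011101
Gen 14 (rule 122): 101111110110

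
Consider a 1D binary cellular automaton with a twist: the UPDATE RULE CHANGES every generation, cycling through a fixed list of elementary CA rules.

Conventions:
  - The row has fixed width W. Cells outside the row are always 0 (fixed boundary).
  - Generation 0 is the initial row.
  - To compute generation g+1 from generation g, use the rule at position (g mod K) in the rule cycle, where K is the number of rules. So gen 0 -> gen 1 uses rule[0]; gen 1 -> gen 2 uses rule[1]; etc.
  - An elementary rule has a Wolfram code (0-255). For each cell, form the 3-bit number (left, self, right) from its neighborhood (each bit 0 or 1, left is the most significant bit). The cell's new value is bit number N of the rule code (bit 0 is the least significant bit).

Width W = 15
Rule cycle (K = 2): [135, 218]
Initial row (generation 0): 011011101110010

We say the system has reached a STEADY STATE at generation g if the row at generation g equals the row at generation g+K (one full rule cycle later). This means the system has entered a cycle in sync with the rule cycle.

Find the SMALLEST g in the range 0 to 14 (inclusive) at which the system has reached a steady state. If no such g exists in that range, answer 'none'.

Gen 0: 011011101110010
Gen 1 (rule 135): 100001000100110
Gen 2 (rule 218): 010010101011111
Gen 3 (rule 135): 110110101001110
Gen 4 (rule 218): 110110000111111
Gen 5 (rule 135): 000000111011110
Gen 6 (rule 218): 000001111011111
Gen 7 (rule 135): 111110110001110
Gen 8 (rule 218): 111110111011111
Gen 9 (rule 135): 011100010001110
Gen 10 (rule 218): 111110101011111
Gen 11 (rule 135): 011100101001110
Gen 12 (rule 218): 111111000111111
Gen 13 (rule 135): 011110011011110
Gen 14 (rule 218): 111111111011111
Gen 15 (rule 135): 011111110001110
Gen 16 (rule 218): 111111111011111

Answer: 14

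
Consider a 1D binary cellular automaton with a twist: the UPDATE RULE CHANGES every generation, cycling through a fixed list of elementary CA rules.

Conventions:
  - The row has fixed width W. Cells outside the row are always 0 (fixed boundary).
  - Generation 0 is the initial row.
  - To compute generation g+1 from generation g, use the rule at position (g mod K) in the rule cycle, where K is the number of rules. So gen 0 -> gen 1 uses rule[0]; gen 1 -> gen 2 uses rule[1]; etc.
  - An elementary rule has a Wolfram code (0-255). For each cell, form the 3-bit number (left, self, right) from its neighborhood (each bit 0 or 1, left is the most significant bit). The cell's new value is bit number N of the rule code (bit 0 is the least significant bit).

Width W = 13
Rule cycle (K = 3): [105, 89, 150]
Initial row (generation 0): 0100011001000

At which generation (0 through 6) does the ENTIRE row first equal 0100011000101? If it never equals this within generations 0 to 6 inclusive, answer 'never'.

Gen 0: 0100011001000
Gen 1 (rule 105): 0001011000011
Gen 2 (rule 89): 1100011111011
Gen 3 (rule 150): 0010101110000
Gen 4 (rule 105): 1001011010111
Gen 5 (rule 89): 0100011000101
Gen 6 (rule 150): 1110100101101

Answer: 5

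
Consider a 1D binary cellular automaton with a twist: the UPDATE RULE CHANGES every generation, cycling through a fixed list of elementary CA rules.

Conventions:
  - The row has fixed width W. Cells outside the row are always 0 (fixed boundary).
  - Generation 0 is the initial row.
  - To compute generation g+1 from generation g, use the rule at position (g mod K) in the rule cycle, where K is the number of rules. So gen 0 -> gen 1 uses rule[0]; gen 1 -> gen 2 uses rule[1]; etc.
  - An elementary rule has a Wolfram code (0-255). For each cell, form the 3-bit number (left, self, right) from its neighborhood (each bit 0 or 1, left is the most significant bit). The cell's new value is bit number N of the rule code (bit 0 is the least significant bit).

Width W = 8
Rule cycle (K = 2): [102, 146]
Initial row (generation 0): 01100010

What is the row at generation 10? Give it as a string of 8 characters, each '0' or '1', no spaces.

Gen 0: 01100010
Gen 1 (rule 102): 10100110
Gen 2 (rule 146): 00011001
Gen 3 (rule 102): 00101011
Gen 4 (rule 146): 01000000
Gen 5 (rule 102): 11000000
Gen 6 (rule 146): 00100000
Gen 7 (rule 102): 01100000
Gen 8 (rule 146): 10010000
Gen 9 (rule 102): 10110000
Gen 10 (rule 146): 00001000

Answer: 00001000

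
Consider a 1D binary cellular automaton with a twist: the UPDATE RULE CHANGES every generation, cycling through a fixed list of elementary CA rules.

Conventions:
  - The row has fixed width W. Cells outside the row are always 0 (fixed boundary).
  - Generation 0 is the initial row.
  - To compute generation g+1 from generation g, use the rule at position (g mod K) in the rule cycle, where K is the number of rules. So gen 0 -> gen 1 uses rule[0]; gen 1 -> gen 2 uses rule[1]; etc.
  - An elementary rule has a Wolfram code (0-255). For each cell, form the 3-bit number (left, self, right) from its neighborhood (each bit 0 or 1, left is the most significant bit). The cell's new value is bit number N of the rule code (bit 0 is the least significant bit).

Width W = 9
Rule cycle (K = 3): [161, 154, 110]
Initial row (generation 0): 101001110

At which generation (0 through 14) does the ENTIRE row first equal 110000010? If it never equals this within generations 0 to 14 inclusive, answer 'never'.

Answer: 11

Derivation:
Gen 0: 101001110
Gen 1 (rule 161): 010000100
Gen 2 (rule 154): 101001010
Gen 3 (rule 110): 111011110
Gen 4 (rule 161): 010101100
Gen 5 (rule 154): 100001010
Gen 6 (rule 110): 100011110
Gen 7 (rule 161): 001001100
Gen 8 (rule 154): 010111010
Gen 9 (rule 110): 111101110
Gen 10 (rule 161): 011010100
Gen 11 (rule 154): 110000010
Gen 12 (rule 110): 110000110
Gen 13 (rule 161): 000110000
Gen 14 (rule 154): 001101000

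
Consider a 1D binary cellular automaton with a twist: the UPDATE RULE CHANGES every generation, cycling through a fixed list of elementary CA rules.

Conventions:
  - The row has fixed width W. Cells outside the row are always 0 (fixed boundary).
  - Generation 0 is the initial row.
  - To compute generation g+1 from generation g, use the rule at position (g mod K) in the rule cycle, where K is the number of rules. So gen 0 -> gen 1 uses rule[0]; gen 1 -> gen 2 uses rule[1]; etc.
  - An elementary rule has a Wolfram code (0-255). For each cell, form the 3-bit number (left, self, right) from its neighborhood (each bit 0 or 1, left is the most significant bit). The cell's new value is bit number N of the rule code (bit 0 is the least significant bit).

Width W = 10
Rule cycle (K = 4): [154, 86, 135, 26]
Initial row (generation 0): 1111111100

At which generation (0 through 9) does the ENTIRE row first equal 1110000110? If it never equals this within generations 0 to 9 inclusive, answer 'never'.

Answer: never

Derivation:
Gen 0: 1111111100
Gen 1 (rule 154): 1111111010
Gen 2 (rule 86): 0000001011
Gen 3 (rule 135): 1111111000
Gen 4 (rule 26): 1000000100
Gen 5 (rule 154): 0100001010
Gen 6 (rule 86): 1110011011
Gen 7 (rule 135): 0100100000
Gen 8 (rule 26): 1011010000
Gen 9 (rule 154): 0010001000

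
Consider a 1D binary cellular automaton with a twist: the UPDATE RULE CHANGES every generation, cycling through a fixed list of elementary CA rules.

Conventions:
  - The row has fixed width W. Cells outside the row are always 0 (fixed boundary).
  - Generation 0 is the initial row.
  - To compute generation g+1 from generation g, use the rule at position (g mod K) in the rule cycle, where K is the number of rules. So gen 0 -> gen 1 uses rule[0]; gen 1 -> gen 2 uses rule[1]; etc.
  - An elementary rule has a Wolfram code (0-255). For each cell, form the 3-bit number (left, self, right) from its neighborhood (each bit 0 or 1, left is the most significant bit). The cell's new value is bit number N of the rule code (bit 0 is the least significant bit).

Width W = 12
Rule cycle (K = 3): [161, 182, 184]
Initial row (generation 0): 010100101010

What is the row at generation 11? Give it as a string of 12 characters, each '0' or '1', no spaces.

Answer: 011111001110

Derivation:
Gen 0: 010100101010
Gen 1 (rule 161): 001000010100
Gen 2 (rule 182): 011100111110
Gen 3 (rule 184): 011010111101
Gen 4 (rule 161): 000101011010
Gen 5 (rule 182): 001111100111
Gen 6 (rule 184): 001111010110
Gen 7 (rule 161): 100110101000
Gen 8 (rule 182): 111001111100
Gen 9 (rule 184): 110101111010
Gen 10 (rule 161): 001010110100
Gen 11 (rule 182): 011111001110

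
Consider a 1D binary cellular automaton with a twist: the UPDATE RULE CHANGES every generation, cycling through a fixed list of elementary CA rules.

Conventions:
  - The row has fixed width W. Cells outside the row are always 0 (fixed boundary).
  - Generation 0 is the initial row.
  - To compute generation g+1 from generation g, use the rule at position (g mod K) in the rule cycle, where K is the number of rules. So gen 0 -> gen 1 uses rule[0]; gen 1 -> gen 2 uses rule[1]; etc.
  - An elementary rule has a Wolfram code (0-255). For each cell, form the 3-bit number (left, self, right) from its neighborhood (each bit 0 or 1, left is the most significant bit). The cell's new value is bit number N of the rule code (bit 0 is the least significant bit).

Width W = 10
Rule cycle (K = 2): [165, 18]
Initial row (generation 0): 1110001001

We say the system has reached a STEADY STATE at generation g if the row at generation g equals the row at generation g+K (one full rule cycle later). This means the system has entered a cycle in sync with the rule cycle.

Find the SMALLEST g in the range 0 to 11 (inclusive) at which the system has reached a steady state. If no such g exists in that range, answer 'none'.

Gen 0: 1110001001
Gen 1 (rule 165): 0100101001
Gen 2 (rule 18): 1011000110
Gen 3 (rule 165): 1100010000
Gen 4 (rule 18): 0010101000
Gen 5 (rule 165): 1011111011
Gen 6 (rule 18): 0000000000
Gen 7 (rule 165): 1111111111
Gen 8 (rule 18): 0000000000
Gen 9 (rule 165): 1111111111
Gen 10 (rule 18): 0000000000
Gen 11 (rule 165): 1111111111
Gen 12 (rule 18): 0000000000
Gen 13 (rule 165): 1111111111

Answer: 6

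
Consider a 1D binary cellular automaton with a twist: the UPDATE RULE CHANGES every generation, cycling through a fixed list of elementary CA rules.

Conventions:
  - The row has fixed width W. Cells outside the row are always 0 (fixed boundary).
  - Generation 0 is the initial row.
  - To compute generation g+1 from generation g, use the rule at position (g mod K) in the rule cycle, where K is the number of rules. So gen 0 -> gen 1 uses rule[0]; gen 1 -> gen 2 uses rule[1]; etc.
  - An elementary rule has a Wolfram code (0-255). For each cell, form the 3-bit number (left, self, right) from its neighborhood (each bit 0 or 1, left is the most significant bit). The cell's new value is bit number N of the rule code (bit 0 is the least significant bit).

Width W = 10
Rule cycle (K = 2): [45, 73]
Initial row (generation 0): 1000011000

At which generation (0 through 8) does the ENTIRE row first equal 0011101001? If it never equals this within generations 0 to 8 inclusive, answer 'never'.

Gen 0: 1000011000
Gen 1 (rule 45): 1011010011
Gen 2 (rule 73): 0011000011
Gen 3 (rule 45): 1010011010
Gen 4 (rule 73): 0000011000
Gen 5 (rule 45): 1111010011
Gen 6 (rule 73): 1001000011
Gen 7 (rule 45): 1001011010
Gen 8 (rule 73): 0000011000

Answer: never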